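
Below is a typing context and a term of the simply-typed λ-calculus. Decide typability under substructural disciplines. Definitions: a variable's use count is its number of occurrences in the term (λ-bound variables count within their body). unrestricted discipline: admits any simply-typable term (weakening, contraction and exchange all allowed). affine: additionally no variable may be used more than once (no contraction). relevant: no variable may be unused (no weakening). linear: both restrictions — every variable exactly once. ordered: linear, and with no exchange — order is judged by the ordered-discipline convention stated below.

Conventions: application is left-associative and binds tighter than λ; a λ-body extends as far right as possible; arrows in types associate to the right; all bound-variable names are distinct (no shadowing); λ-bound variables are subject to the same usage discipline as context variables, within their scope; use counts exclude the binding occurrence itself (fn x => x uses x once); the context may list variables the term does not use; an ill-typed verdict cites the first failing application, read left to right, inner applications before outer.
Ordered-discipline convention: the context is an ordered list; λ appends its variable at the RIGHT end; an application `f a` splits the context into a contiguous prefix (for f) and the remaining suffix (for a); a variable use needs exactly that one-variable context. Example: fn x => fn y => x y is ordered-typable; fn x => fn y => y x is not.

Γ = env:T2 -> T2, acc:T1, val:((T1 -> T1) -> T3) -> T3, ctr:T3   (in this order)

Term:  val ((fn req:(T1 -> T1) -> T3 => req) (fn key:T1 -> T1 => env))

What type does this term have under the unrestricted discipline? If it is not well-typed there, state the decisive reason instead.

not well-typed under unrestricted — not simply typable
use counts: env: 1×; acc: 0×; val: 1×; ctr: 0×; req (bound): 1×; key (bound): 0×
left-to-right use order: val, req, env
typing: ill-typed: a function awaiting (T1 -> T1) -> T3 gets (T1 -> T1) -> T2 -> T2
all disciplines: ordered ✗; linear ✗; affine ✗; relevant ✗; unrestricted ✗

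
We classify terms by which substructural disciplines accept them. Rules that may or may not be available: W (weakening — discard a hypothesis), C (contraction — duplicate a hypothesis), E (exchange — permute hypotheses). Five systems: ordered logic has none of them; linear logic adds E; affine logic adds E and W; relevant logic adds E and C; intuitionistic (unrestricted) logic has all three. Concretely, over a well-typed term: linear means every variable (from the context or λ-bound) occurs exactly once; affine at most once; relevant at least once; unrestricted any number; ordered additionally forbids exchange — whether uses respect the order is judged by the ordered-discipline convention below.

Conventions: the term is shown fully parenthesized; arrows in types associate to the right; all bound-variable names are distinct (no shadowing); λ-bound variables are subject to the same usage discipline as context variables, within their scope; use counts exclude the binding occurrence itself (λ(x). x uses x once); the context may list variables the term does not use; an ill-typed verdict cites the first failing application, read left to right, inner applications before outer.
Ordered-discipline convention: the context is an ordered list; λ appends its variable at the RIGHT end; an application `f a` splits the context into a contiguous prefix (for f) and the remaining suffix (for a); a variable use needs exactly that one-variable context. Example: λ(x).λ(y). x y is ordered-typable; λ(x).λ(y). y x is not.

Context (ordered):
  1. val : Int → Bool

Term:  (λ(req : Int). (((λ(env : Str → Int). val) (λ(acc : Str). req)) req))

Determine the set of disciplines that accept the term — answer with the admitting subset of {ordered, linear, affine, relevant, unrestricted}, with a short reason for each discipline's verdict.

accepted by: unrestricted
variable uses: val ×1; req (bound) ×2; env (bound) ×0; acc (bound) ×0
uses in reading order: val, req, req
typing: ✓ — Int → Bool
ordered ✗ (uses contraction: req ×2; env, acc never used (weakening))
linear ✗ (uses contraction: req ×2; env, acc never used (weakening))
affine ✗ (uses contraction: req ×2)
relevant ✗ (env, acc never used (weakening))
unrestricted ✓ (typability at Int → Bool is all that's needed)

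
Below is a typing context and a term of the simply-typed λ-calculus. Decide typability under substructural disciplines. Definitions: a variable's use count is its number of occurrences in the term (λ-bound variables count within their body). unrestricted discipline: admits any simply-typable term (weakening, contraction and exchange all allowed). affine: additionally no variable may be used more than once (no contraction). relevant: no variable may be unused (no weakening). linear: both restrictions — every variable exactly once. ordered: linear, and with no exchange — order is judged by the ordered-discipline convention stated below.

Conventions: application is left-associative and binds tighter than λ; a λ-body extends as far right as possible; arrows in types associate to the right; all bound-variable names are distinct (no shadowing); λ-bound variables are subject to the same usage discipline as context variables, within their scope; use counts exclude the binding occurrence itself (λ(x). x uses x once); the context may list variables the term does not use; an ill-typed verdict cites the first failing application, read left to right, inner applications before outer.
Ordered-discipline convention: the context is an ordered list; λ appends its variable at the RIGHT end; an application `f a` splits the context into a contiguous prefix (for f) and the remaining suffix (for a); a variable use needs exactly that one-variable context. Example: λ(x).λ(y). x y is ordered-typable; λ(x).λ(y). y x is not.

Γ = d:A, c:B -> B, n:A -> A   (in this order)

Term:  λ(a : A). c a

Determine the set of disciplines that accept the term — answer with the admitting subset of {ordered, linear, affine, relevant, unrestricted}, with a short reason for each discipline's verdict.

admitted by: none
variable uses: d ×0; c ×1; n ×0; a (bound) ×1
order of uses: c, a
typing: ill-typed: a function awaiting B gets A
ordered: ✗ — the type mismatch rejects it
linear: ✗ — not simply typable
affine: ✗ — fails simple typing
relevant: ✗ — a type mismatch blocks all five
unrestricted: ✗ — the type mismatch rejects it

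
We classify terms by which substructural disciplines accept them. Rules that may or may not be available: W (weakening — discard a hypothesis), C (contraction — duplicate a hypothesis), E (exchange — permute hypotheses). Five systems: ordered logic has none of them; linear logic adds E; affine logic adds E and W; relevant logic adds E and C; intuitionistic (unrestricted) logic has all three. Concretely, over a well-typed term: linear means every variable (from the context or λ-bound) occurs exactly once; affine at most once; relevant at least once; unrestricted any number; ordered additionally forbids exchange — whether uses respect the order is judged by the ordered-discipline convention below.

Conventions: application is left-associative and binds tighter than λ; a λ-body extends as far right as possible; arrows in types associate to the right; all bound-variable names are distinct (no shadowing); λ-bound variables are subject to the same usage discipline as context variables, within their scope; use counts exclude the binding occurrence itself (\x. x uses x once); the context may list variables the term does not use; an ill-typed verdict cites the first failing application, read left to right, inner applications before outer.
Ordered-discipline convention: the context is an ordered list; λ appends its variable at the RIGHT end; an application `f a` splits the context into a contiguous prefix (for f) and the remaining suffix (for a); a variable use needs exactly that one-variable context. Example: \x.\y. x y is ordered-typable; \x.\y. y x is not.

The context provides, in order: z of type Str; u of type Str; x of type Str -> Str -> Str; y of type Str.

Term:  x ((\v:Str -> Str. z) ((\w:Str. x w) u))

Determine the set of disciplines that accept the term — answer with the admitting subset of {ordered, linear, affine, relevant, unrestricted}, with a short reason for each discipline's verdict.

admitting disciplines: unrestricted
counts: z: 1, u: 1, x: 2, y: 0, v (bound): 0, w (bound): 1
uses in reading order: x, z, x, w, u
typing: ✓ — Str -> Str
ordered: ✗ — uses contraction: x ×2; y, v left unused
linear: ✗ — uses contraction: x ×2; y, v left unused
affine: ✗ — uses contraction: x ×2
relevant: ✗ — y, v left unused
unrestricted: ✓ — simply typable at Str -> Str; W, C, E all held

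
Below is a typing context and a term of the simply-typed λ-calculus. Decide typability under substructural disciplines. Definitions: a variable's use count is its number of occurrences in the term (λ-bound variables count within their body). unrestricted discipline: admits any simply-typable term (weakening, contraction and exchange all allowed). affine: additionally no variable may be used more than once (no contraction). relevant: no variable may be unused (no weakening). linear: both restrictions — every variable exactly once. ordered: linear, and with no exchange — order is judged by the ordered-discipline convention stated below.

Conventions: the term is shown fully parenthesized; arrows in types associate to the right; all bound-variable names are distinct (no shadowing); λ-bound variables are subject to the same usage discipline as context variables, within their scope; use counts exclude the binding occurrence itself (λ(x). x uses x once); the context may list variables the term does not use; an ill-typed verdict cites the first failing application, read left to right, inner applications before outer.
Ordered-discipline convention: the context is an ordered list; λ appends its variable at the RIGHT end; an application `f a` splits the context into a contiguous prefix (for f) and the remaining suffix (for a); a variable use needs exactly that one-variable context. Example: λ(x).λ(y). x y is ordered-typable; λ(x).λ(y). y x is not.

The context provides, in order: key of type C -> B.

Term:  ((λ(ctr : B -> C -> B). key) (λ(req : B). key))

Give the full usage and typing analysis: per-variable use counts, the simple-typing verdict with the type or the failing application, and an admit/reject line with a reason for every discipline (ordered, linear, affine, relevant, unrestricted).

usage: key ×2, ctr (bound) ×0, req (bound) ×0
order of uses: key, key
typing: the term checks, with type C -> B
ordered ✗ (uses contraction: key ×2; ctr, req never used (weakening))
linear ✗ (uses contraction: key ×2; ctr, req never used (weakening))
affine ✗ (uses contraction: key ×2)
relevant ✗ (ctr, req never used (weakening))
unrestricted ✓ (well-typed at C -> B; no restrictions here)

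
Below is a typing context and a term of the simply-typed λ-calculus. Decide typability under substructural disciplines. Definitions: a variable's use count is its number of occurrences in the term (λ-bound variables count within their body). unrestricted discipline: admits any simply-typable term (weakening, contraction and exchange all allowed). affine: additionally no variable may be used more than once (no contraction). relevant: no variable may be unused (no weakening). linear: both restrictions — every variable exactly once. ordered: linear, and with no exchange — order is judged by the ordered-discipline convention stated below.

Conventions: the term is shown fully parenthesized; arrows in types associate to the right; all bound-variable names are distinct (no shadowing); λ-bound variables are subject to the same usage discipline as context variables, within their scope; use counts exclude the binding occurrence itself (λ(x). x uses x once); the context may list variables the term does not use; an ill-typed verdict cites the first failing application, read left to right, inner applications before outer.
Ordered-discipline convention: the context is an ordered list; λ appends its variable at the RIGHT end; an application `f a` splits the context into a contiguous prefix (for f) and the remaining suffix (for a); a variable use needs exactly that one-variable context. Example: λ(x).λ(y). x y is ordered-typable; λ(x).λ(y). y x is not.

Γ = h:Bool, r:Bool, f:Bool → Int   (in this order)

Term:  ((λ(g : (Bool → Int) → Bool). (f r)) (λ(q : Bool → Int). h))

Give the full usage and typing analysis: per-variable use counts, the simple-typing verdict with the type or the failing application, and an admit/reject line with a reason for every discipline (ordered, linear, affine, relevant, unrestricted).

use counts: h ×1; r ×1; f ×1; g (λ-bound) ×0; q (λ-bound) ×0
uses in reading order: f, r, h
typing: well-typed — term : Int
ordered: ✗ — g, q left unused
linear: ✗ — g, q left unused
affine: ✓ — h, r, f, g, q: no repeats, contraction unneeded
relevant: ✗ — g, q left unused
unrestricted: ✓ — type-checks (Int) and nothing is barred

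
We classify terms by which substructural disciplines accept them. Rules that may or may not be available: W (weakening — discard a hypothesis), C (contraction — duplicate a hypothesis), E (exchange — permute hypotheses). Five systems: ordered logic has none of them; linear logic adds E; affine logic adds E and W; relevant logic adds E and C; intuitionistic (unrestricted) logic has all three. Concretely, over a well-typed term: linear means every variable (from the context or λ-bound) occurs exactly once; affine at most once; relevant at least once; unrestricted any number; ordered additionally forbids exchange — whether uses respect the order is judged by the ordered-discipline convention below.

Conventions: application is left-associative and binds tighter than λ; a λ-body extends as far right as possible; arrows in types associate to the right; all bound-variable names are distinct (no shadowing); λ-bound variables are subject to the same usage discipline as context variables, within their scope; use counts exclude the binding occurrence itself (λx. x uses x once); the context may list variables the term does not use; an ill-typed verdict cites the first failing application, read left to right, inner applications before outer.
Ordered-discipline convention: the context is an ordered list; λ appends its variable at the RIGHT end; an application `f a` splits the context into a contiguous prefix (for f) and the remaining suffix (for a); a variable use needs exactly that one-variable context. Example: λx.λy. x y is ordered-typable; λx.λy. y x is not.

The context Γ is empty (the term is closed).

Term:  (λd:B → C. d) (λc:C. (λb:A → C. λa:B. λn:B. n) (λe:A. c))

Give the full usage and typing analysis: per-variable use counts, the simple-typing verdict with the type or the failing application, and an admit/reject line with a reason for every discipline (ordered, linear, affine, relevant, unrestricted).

use counts: d (λ-bound): 1×, c (λ-bound): 1×, b (λ-bound): 0×, a (λ-bound): 0×, n (λ-bound): 1×, e (λ-bound): 0×
use order (left to right): d, n, c
typing: ill-typed: an application expects B → C but receives C → B → B → B
ordered: ✗ — a type mismatch blocks all five
linear: ✗ — the type mismatch rejects it
affine: ✗ — not simply typable
relevant: ✗ — fails simple typing
unrestricted: ✗ — a type mismatch blocks all five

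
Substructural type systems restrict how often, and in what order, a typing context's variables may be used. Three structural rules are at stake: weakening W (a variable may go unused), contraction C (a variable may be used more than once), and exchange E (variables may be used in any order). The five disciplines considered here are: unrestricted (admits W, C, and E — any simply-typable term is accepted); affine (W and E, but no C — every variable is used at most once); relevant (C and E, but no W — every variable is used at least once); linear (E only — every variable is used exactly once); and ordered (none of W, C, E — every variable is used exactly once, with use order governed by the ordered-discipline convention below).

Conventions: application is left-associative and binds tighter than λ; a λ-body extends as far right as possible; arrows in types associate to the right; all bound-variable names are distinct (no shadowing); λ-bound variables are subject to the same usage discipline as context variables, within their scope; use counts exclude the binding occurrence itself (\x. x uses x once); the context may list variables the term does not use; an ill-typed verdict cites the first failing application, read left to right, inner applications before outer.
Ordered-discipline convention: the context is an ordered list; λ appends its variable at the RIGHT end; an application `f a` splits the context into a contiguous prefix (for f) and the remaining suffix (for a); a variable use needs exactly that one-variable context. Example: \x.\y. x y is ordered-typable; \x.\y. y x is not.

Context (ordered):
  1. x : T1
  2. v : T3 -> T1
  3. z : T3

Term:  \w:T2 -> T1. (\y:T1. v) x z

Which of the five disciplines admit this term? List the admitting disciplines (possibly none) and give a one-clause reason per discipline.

admitted by: affine, unrestricted
variable uses: x=1; v=1; z=1; w [bound]=0; y [bound]=0
uses in reading order: v, x, z
typing: well-typed — term : (T2 -> T1) -> T1
ordered: ✗ — w, y left unused
linear: ✗ — w, y left unused
affine: ✓ — none of x, v, z, w, y used more than once
relevant: ✗ — w, y left unused
unrestricted: ✓ — type-checks ((T2 -> T1) -> T1) and nothing is barred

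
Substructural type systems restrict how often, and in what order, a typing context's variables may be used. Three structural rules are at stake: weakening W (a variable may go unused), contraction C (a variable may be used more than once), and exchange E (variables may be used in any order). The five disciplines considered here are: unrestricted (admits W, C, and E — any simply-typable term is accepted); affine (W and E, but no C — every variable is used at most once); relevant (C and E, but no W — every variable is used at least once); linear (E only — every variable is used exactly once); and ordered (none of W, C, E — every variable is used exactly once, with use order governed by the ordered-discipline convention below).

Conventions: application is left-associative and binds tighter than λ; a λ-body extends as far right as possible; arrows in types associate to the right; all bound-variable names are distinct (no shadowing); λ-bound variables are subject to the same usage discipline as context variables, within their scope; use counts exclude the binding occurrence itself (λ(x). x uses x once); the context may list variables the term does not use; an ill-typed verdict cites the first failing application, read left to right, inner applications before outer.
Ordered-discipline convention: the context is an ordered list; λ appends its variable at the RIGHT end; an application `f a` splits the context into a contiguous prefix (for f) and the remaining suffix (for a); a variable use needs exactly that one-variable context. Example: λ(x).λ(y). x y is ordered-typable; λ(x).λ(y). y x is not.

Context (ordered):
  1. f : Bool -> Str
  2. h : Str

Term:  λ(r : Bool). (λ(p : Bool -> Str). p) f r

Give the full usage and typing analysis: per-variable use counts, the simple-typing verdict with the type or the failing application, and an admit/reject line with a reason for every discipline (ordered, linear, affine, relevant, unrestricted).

use counts: f ×1; h ×0; r (λ-bound) ×1; p (λ-bound) ×1
uses in reading order: p, f, r
typing: well-typed — term : Bool -> Str
ordered: ✗, h never used (weakening)
linear: ✗, h never used (weakening)
affine: ✓, no duplicate uses among f, h, r, p
relevant: ✗, h never used (weakening)
unrestricted: ✓, well-typed at Bool -> Str; no restrictions here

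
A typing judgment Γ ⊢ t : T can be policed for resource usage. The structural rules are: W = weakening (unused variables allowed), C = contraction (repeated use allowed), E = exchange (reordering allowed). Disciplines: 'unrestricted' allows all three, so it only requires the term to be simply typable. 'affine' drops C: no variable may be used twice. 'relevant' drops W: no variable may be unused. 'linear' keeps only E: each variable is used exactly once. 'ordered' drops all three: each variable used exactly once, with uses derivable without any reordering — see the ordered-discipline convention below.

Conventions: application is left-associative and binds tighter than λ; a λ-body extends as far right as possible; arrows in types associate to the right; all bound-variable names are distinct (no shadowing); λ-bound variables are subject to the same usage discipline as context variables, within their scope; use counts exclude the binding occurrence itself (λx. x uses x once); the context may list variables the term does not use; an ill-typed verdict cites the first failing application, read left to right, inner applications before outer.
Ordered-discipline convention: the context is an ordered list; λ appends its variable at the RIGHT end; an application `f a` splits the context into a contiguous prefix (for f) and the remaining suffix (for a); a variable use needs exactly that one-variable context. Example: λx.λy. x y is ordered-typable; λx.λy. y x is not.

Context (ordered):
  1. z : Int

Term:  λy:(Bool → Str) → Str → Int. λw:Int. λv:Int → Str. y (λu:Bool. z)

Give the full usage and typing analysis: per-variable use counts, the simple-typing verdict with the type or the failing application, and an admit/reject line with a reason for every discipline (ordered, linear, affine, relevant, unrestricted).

variable uses: z: 1×; y (λ-bound): 1×; w (λ-bound): 0×; v (λ-bound): 0×; u (λ-bound): 0×
left-to-right use order: y, z
typing: ill-typed: an application expects Bool → Str but receives Bool → Int
ordered: ✗, not simply typable
linear: ✗, fails simple typing
affine: ✗, a type mismatch blocks all five
relevant: ✗, the type mismatch rejects it
unrestricted: ✗, not simply typable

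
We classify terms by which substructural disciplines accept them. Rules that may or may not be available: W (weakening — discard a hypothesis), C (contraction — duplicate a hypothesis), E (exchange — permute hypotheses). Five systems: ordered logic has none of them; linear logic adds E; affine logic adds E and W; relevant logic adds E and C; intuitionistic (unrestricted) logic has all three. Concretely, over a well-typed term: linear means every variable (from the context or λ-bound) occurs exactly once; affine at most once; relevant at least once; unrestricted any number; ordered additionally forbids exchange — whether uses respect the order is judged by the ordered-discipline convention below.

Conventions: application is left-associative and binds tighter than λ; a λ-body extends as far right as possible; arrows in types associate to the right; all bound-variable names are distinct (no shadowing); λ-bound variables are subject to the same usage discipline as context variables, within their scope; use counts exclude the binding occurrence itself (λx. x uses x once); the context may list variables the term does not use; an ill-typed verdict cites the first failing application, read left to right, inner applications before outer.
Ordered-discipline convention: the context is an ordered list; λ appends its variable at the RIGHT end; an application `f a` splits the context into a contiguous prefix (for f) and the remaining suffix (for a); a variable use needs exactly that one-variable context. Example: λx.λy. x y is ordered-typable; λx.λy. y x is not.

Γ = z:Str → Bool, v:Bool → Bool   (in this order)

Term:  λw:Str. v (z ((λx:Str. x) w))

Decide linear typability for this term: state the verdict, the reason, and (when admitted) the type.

yes — z, v, w, x: one use apiece; term : Str → Bool
usage: z ×1; v ×1; w (bound) ×1; x (bound) ×1
uses in reading order: v, z, x, w
typing: well-typed — term : Str → Bool
per-discipline verdicts: ordered ✗; linear ✓; affine ✓; relevant ✓; unrestricted ✓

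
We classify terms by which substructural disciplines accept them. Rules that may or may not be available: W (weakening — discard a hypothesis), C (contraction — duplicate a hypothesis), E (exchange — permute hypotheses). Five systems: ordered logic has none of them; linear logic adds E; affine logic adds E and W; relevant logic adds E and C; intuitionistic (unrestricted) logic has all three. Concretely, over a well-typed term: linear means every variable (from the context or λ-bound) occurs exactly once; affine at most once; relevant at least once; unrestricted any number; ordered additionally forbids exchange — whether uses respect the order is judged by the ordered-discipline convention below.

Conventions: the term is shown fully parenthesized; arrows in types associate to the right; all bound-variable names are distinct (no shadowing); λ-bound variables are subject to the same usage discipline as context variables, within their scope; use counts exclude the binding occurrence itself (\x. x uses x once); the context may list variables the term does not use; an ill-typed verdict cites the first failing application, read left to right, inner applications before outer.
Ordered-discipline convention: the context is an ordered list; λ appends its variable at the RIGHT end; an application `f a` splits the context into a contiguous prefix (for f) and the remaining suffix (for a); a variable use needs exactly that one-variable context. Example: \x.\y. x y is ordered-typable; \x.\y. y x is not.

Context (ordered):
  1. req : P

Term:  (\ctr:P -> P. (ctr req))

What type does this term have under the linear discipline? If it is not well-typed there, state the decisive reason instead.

term : (P -> P) -> P
counts: req ×1, ctr (bound) ×1
use order (left to right): ctr, req
typing: well-typed — term : (P -> P) -> P
across the five disciplines: ordered ✗, linear ✓, affine ✓, relevant ✓, unrestricted ✓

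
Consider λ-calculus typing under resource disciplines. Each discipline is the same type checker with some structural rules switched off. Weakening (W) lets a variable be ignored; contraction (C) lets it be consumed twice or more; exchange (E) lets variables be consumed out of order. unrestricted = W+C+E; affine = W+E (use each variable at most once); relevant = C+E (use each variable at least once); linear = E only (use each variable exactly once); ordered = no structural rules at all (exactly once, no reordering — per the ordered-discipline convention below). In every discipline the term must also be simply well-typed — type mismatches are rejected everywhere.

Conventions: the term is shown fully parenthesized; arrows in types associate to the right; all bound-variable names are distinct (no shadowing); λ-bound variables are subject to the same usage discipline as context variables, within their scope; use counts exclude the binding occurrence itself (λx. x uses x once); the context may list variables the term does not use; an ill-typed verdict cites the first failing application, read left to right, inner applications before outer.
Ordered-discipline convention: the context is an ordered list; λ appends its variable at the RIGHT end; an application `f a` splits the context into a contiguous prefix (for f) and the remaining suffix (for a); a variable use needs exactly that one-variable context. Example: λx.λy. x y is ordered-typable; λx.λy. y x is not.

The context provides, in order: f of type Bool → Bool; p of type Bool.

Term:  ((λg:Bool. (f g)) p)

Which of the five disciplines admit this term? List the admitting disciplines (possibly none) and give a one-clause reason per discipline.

accepted by: ordered, linear, affine, relevant, unrestricted
usage: f ×1, p ×1, g (bound) ×1
uses in reading order: f, g, p
typing: well-typed — term : Bool
ordered ✓ (single-use (f, p, g), ordered derivation ok)
linear ✓ (exactly-once usage across f, p, g)
affine ✓ (at most one use each (f, p, g))
relevant ✓ (every one of f, p, g appears)
unrestricted ✓ (typability at Bool is all that's needed)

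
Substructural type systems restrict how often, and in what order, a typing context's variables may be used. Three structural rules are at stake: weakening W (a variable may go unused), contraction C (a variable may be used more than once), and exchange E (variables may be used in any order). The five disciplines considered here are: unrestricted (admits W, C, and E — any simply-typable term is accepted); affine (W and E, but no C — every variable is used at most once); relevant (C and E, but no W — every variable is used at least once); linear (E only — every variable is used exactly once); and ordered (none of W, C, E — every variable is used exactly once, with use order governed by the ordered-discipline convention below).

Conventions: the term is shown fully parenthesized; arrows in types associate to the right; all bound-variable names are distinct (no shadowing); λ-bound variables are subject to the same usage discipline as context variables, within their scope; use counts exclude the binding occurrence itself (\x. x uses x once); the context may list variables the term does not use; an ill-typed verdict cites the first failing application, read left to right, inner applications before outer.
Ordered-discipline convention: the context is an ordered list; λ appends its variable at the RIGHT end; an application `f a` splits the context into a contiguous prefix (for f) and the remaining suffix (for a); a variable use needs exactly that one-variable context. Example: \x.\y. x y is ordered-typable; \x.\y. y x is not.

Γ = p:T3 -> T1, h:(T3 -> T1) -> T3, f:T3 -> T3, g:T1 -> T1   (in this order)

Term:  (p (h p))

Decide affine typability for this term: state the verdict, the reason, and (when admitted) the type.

no — p ×2 used more than once (contraction)
variable uses: p: 2×, h: 1×, f: 0×, g: 0×
use order (left to right): p, h, p
typing: ✓ — T1
all disciplines: ordered ✗; linear ✗; affine ✗; relevant ✗; unrestricted ✓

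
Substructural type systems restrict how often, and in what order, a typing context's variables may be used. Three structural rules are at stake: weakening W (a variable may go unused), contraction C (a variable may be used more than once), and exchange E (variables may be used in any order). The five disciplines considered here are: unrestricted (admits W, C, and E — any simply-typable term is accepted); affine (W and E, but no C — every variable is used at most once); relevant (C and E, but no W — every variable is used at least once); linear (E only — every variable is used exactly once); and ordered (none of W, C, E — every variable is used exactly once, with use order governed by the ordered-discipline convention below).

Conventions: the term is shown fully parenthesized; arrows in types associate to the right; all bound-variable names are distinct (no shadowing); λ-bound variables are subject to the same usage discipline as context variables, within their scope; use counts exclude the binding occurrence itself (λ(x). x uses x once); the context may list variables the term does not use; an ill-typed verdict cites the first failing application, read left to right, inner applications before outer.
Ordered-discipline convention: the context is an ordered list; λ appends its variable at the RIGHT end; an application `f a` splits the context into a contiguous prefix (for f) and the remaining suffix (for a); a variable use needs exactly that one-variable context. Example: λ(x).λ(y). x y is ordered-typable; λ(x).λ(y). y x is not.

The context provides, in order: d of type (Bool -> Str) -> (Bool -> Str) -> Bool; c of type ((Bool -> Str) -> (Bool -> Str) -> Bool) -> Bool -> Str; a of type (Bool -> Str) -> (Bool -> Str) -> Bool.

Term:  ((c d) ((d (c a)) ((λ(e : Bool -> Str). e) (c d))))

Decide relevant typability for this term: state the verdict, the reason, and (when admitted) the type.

yes — every one of d, c, a, e appears; term : Str
usage: d ×3, c ×3, a ×1, e (bound) ×1
uses in reading order: c, d, d, c, a, e, c, d
typing: ✓ — Str
across the five disciplines: ordered ✗ · linear ✗ · affine ✗ · relevant ✓ · unrestricted ✓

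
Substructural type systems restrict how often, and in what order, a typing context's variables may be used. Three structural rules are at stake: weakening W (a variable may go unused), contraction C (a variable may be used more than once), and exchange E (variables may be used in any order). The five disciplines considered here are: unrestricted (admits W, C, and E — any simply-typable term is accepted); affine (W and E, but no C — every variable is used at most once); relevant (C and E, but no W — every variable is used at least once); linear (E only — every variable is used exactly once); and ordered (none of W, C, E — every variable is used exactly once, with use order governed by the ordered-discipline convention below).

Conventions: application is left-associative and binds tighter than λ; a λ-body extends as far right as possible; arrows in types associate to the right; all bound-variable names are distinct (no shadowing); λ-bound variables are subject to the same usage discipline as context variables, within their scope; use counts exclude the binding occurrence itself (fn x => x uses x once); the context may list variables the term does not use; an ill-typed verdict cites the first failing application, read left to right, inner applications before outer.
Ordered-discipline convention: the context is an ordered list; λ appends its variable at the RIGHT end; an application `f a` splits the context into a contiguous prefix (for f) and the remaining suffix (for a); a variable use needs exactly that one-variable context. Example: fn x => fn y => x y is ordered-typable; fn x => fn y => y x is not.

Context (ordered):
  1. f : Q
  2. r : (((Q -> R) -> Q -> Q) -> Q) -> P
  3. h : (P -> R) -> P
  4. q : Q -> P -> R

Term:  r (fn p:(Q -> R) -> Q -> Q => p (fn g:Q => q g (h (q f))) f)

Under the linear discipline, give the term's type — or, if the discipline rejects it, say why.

not well-typed under linear — needs contraction — f ×2, q ×2
counts: f ×2; r ×1; h ×1; q ×2; p (bound) ×1; g (bound) ×1
use order (left to right): r, p, q, g, h, q, f, f
typing: the term checks, with type P
across the five disciplines: ordered ✗; linear ✗; affine ✗; relevant ✓; unrestricted ✓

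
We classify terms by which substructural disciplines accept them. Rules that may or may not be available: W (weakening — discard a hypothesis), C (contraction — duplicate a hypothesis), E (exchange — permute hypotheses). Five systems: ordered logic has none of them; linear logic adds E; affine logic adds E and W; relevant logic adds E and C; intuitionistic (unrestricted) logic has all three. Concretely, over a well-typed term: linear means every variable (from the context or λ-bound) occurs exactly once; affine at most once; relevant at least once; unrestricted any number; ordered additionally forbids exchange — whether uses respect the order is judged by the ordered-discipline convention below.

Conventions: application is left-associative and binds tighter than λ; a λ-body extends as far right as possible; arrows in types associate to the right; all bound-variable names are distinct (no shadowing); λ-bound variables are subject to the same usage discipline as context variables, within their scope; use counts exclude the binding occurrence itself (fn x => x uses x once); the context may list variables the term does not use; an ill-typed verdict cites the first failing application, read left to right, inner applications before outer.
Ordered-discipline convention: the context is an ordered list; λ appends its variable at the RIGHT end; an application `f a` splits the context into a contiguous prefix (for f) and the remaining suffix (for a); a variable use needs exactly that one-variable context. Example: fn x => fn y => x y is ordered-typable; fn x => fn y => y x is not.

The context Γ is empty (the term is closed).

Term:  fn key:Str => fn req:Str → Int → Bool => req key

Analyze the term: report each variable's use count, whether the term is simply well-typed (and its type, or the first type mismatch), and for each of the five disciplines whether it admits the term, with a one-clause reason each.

variable uses: key (bound): 1; req (bound): 1
uses in reading order: req, key
typing: the term checks, with type Str → (Str → Int → Bool) → Int → Bool
ordered ✗ (no contiguous prefix/suffix split fits req, key)
linear ✓ (exactly-once usage across key, req)
affine ✓ (key, req: no repeats, contraction unneeded)
relevant ✓ (every one of key, req appears)
unrestricted ✓ (typability at Str → (Str → Int → Bool) → Int → Bool is all that's needed)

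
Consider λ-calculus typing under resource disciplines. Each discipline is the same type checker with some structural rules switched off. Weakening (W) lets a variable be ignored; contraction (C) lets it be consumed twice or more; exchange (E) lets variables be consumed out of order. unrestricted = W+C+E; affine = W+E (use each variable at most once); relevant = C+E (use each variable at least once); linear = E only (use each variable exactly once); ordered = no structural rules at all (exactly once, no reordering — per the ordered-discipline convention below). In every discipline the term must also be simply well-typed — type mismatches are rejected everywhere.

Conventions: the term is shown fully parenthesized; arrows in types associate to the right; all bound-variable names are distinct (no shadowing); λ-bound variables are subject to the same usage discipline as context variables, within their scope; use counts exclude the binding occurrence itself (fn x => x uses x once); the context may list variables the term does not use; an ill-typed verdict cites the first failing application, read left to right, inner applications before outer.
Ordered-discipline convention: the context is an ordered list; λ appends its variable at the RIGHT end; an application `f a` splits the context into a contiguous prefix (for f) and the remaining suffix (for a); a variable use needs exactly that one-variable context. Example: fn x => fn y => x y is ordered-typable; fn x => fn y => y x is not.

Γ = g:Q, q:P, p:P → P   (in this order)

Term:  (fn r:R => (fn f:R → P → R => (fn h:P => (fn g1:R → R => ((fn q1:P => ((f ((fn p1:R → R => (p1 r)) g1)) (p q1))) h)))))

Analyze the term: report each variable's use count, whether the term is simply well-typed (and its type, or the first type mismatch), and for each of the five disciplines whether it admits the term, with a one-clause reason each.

variable uses: g=0, q=0, p=1, r (bound)=1, f (bound)=1, h (bound)=1, g1 (bound)=1, q1 (bound)=1, p1 (bound)=1
uses in reading order: f, p1, r, g1, p, q1, h
typing: well-typed — term : R → (R → P → R) → P → (R → R) → R
ordered ✗ (g, q never used (weakening))
linear ✗ (g, q never used (weakening))
affine ✓ (at most one use each (g, q, p, r, f, h, g1, q1, p1))
relevant ✗ (g, q never used (weakening))
unrestricted ✓ (type-checks (R → (R → P → R) → P → (R → R) → R) and nothing is barred)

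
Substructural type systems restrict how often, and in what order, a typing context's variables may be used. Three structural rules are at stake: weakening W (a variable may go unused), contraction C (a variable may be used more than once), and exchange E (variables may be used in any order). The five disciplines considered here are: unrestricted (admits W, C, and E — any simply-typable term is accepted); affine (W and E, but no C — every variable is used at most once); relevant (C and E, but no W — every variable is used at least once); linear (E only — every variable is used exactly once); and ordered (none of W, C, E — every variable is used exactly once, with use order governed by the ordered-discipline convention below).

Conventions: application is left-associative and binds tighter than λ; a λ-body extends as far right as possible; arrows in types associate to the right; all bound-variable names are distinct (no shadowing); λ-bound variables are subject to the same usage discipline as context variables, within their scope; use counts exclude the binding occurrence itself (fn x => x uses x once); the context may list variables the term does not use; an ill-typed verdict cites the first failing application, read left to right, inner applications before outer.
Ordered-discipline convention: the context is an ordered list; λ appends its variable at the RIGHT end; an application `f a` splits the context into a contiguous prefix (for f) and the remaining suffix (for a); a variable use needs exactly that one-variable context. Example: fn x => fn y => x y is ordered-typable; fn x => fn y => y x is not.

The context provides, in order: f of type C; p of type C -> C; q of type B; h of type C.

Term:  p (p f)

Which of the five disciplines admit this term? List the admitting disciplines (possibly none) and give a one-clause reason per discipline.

admitting disciplines: unrestricted
variable uses: f: 1, p: 2, q: 0, h: 0
uses in reading order: p, p, f
typing: well-typed — term : C
ordered ✗ (uses contraction: p ×2; needs weakening: q, h unused)
linear ✗ (uses contraction: p ×2; needs weakening: q, h unused)
affine ✗ (uses contraction: p ×2)
relevant ✗ (needs weakening: q, h unused)
unrestricted ✓ (typability at C is all that's needed)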